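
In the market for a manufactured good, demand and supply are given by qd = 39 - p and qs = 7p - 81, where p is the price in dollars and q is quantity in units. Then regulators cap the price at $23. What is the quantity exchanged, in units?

24

Setting quantity demanded equal to quantity supplied, 39 - p = 7p - 81, gives p* = 15 and q* = 24.
The ceiling of 23 is above the equilibrium price 15, so it is not binding; the market clears at p* = 15, q* = 24.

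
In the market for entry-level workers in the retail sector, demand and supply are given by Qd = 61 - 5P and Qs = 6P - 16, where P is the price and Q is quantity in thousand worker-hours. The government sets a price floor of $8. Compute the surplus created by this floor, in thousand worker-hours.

11

Setting quantity demanded equal to quantity supplied, 61 - 5P = 6P - 16, gives P* = 7 and Q* = 26.
Since 8 > 7, the floor is binding.
At P = 8: Qd = 61 - 5·8 = 21 and Qs = 6·8 - 16 = 32.
Surplus = Qs - Qd = 32 - 21 = 11.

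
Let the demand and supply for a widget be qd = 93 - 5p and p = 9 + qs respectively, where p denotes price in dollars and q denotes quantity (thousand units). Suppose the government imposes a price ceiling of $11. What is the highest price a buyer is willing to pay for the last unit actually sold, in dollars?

18.2

Rearranging supply gives qs = p - 9. Without the control the market clears where 93 - 5p = p - 9, i.e. p* = 17 and q* = 8.
Because the ceiling (11) lies below the market-clearing price, it is binding.
At p = 11: qd = 93 - 5·11 = 38 and qs = 11 - 9 = 2.
Only 2 units reach the market. On the demand curve, the marginal buyer's willingness to pay at q = 2 is (93 - 2)/5 = 18.2.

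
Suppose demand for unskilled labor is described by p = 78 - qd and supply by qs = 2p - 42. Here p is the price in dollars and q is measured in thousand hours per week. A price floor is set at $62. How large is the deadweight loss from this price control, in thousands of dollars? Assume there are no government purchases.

363

Rearranging demand gives qd = 78 - p. Setting quantity demanded equal to quantity supplied, 78 - p = 2p - 42, gives p* = 40 and q* = 38.
Since 62 > 40, the floor is binding.
At p = 62: qd = 78 - 62 = 16 and qs = 2·62 - 42 = 82.
Quantity traded falls to 16. At q = 16 the demand price is 78 - 16 = 62 and the supply price is (42 + 16)/2 = 29.
Deadweight loss = ½ · (62 - 29) · (38 - 16) = ½ · 33 · 22 = 363.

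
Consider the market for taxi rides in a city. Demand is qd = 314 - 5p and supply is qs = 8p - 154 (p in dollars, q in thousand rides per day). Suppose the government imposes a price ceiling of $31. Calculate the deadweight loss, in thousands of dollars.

260

Equilibrium: 314 - 5p = 8p - 154, so 468 = 13p and p* = 36, q* = 134.
Because the ceiling (31) lies below the market-clearing price, it is binding.
At p = 31: qd = 314 - 5·31 = 159 and qs = 8·31 - 154 = 94.
Quantity traded falls to 94. At q = 94 the demand price is (314 - 94)/5 = 44 and the supply price is (154 + 94)/8 = 31.
Deadweight loss = ½ · (44 - 31) · (134 - 94) = ½ · 13 · 40 = 260.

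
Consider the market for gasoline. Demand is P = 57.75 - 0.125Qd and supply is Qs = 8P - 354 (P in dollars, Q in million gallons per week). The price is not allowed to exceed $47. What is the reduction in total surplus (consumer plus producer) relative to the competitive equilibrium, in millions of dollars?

128

Rearranging demand gives Qd = 462 - 8P. Setting quantity demanded equal to quantity supplied, 462 - 8P = 8P - 354, gives P* = 51 and Q* = 54.
The ceiling of 47 is below the equilibrium price 51, so it binds.
At P = 47: Qd = 462 - 8·47 = 86 and Qs = 8·47 - 354 = 22.
Quantity traded falls to 22. At Q = 22 the demand price is (462 - 22)/8 = 55 and the supply price is (354 + 22)/8 = 47.
Deadweight loss = ½ · (55 - 47) · (54 - 22) = ½ · 8 · 32 = 128.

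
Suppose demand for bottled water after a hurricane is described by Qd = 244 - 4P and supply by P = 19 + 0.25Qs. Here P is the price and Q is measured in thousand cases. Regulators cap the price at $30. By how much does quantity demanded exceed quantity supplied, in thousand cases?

Rearranging supply gives Qs = 4P - 76. Equilibrium: 244 - 4P = 4P - 76, so 320 = 8P and P* = 40, Q* = 84.
Since 30 < 40, the ceiling is binding.
At P = 30: Qd = 244 - 4·30 = 124 and Qs = 4·30 - 76 = 44.
Shortage = Qd - Qs = 124 - 44 = 80.

80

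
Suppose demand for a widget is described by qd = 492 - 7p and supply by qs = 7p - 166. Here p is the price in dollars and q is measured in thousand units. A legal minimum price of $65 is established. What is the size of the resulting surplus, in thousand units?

In a free market, 492 - 7p = 7p - 166 gives the equilibrium p* = 47, q* = 163.
Because the floor (65) lies above the market-clearing price, it is binding.
At p = 65: qd = 492 - 7·65 = 37 and qs = 7·65 - 166 = 289.
Surplus = qs - qd = 289 - 37 = 252.

252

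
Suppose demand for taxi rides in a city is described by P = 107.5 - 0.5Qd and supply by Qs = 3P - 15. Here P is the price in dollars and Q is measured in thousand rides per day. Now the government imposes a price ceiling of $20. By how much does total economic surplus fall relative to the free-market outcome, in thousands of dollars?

2535

Rearranging demand gives Qd = 215 - 2P. In a free market, 215 - 2P = 3P - 15 gives the equilibrium P* = 46, Q* = 123.
Because the ceiling (20) lies below the market-clearing price, it is binding.
At P = 20: Qd = 215 - 2·20 = 175 and Qs = 3·20 - 15 = 45.
Quantity traded falls to 45. At Q = 45 the demand price is (215 - 45)/2 = 85 and the supply price is (15 + 45)/3 = 20.
Deadweight loss = ½ · (85 - 20) · (123 - 45) = ½ · 65 · 78 = 2535.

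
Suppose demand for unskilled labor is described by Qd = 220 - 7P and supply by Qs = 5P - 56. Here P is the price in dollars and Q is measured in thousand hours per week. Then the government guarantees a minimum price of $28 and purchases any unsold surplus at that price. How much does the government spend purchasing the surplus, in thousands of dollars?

1680

Without the control the market clears where 220 - 7P = 5P - 56, i.e. P* = 23 and Q* = 59.
The floor of 28 is above the equilibrium price 23, so it binds.
At P = 28: Qd = 220 - 7·28 = 24 and Qs = 5·28 - 56 = 84.
Surplus = Qs - Qd = 60.
Government expenditure = surplus × support price = 60 × 28 = 1680.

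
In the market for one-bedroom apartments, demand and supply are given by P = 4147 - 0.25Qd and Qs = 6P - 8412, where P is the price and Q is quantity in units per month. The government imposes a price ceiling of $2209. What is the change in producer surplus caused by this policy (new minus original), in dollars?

-1663065

Rearranging demand gives Qd = 16588 - 4P. Without the control the market clears where 16588 - 4P = 6P - 8412, i.e. P* = 2500 and Q* = 6588.
Because the ceiling (2209) lies below the market-clearing price, it is binding.
At P = 2209: Qd = 16588 - 4·2209 = 7752 and Qs = 6·2209 - 8412 = 4842.
Producer surplus without the control is ½ · (2500 - 1402) · 6588 = 3616812.
With the ceiling, producers sell 4842 units at 2209, so PS = ½ · (2209 - 1402) · 4842 = 1953747.
Change in producer surplus = 1953747 - 3616812 = -1663065.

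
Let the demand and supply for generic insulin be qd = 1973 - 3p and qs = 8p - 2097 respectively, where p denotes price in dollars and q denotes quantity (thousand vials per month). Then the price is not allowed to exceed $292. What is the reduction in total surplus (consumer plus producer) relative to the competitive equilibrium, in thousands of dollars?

In a free market, 1973 - 3p = 8p - 2097 gives the equilibrium p* = 370, q* = 863.
Since 292 < 370, the ceiling is binding.
At p = 292: qd = 1973 - 3·292 = 1097 and qs = 8·292 - 2097 = 239.
Quantity traded falls to 239. At q = 239 the demand price is (1973 - 239)/3 = 578 and the supply price is (2097 + 239)/8 = 292.
Deadweight loss = ½ · (578 - 292) · (863 - 239) = ½ · 286 · 624 = 89232.

89232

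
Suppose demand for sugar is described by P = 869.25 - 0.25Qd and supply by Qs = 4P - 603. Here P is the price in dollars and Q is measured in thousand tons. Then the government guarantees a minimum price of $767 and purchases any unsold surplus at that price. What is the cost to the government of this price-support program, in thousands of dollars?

Rearranging demand gives Qd = 3477 - 4P. Setting quantity demanded equal to quantity supplied, 3477 - 4P = 4P - 603, gives P* = 510 and Q* = 1437.
Since 767 > 510, the floor is binding.
At P = 767: Qd = 3477 - 4·767 = 409 and Qs = 4·767 - 603 = 2465.
Surplus = Qs - Qd = 2056.
Government expenditure = surplus × support price = 2056 × 767 = 1576952.

1576952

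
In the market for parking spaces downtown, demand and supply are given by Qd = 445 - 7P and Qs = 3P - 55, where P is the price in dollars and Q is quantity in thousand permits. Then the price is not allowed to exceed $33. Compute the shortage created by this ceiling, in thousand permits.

Without the control the market clears where 445 - 7P = 3P - 55, i.e. P* = 50 and Q* = 95.
Because the ceiling (33) lies below the market-clearing price, it is binding.
At P = 33: Qd = 445 - 7·33 = 214 and Qs = 3·33 - 55 = 44.
Shortage = Qd - Qs = 214 - 44 = 170.

170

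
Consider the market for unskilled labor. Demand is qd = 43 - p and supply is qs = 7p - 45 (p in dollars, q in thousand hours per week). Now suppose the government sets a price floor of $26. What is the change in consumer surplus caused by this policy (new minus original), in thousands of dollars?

In a free market, 43 - p = 7p - 45 gives the equilibrium p* = 11, q* = 32.
Because the floor (26) lies above the market-clearing price, it is binding.
At p = 26: qd = 43 - 26 = 17 and qs = 7·26 - 45 = 137.
Consumer surplus without the control is ½ · (43 - 11) · 32 = 512.
With the floor, consumers buy 17 units at 26, so CS = ½ · (43 - 26) · 17 = 144.5.
Change in consumer surplus = 144.5 - 512 = -367.5.

-367.5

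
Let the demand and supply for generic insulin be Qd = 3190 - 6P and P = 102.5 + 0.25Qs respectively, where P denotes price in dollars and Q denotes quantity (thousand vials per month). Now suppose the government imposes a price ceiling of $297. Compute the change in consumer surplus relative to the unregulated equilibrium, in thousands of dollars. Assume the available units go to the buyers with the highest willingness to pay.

43722

Rearranging supply gives Qs = 4P - 410. In a free market, 3190 - 6P = 4P - 410 gives the equilibrium P* = 360, Q* = 1030.
The ceiling of 297 is below the equilibrium price 360, so it binds.
At P = 297: Qd = 3190 - 6·297 = 1408 and Qs = 4·297 - 410 = 778.
Consumer surplus without the control is ½ · (1595/3 - 360) · 1030 = 265225/3.
With the ceiling, 778 units are sold at 297 (assume they go to the highest-value buyers). The demand price at Q = 778 is 402, so CS = ½ · [(1595/3 - 297) + (402 - 297)] · 778 = 396391/3.
Change in consumer surplus = 396391/3 - 265225/3 = 43722.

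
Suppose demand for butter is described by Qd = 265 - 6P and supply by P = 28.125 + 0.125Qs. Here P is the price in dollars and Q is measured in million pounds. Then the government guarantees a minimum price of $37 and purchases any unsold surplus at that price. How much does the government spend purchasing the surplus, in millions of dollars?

Rearranging supply gives Qs = 8P - 225. Without the control the market clears where 265 - 6P = 8P - 225, i.e. P* = 35 and Q* = 55.
Since 37 > 35, the floor is binding.
At P = 37: Qd = 265 - 6·37 = 43 and Qs = 8·37 - 225 = 71.
Surplus = Qs - Qd = 28.
Government expenditure = surplus × support price = 28 × 37 = 1036.

1036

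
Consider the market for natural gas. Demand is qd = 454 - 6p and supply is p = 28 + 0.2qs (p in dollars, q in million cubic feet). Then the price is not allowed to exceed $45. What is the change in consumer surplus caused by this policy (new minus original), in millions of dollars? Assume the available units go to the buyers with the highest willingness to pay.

596.25

Rearranging supply gives qs = 5p - 140. Setting quantity demanded equal to quantity supplied, 454 - 6p = 5p - 140, gives p* = 54 and q* = 130.
Since 45 < 54, the ceiling is binding.
At p = 45: qd = 454 - 6·45 = 184 and qs = 5·45 - 140 = 85.
Consumer surplus without the control is ½ · (227/3 - 54) · 130 = 4225/3.
With the ceiling, 85 units are sold at 45 (assume they go to the highest-value buyers). The demand price at q = 85 is 61.5, so CS = ½ · [(227/3 - 45) + (61.5 - 45)] · 85 = 24055/12.
Change in consumer surplus = 24055/12 - 4225/3 = 596.25.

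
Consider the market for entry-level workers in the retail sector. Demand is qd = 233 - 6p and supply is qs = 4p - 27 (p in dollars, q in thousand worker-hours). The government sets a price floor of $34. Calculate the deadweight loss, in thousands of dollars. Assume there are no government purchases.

Without the control the market clears where 233 - 6p = 4p - 27, i.e. p* = 26 and q* = 77.
Since 34 > 26, the floor is binding.
At p = 34: qd = 233 - 6·34 = 29 and qs = 4·34 - 27 = 109.
Quantity traded falls to 29. At q = 29 the demand price is (233 - 29)/6 = 34 and the supply price is (27 + 29)/4 = 14.
Deadweight loss = ½ · (34 - 14) · (77 - 29) = ½ · 20 · 48 = 480.

480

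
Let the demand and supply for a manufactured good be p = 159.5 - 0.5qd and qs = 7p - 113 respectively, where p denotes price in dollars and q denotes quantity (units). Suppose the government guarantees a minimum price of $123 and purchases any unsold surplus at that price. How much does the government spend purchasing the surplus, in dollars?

83025

Rearranging demand gives qd = 319 - 2p. In a free market, 319 - 2p = 7p - 113 gives the equilibrium p* = 48, q* = 223.
The floor of 123 is above the equilibrium price 48, so it binds.
At p = 123: qd = 319 - 2·123 = 73 and qs = 7·123 - 113 = 748.
Surplus = qs - qd = 675.
Government expenditure = surplus × support price = 675 × 123 = 83025.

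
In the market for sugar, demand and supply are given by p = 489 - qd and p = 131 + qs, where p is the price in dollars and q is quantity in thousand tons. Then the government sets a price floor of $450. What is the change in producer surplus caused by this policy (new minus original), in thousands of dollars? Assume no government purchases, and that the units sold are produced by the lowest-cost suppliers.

-4340

Rearranging demand gives qd = 489 - p; rearranging supply gives qs = p - 131. In a free market, 489 - p = p - 131 gives the equilibrium p* = 310, q* = 179.
Since 450 > 310, the floor is binding.
At p = 450: qd = 489 - 450 = 39 and qs = 450 - 131 = 319.
Producer surplus without the control is ½ · (310 - 131) · 179 = 16020.5.
With the floor, 39 units are sold at 450. The supply price at q = 39 is 170, so PS = ½ · [(450 - 131) + (450 - 170)] · 39 = 11680.5.
Change in producer surplus = 11680.5 - 16020.5 = -4340.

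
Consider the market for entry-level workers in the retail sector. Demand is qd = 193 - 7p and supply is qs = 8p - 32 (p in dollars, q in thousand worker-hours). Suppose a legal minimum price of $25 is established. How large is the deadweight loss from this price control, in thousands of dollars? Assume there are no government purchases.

Without the control the market clears where 193 - 7p = 8p - 32, i.e. p* = 15 and q* = 88.
Since 25 > 15, the floor is binding.
At p = 25: qd = 193 - 7·25 = 18 and qs = 8·25 - 32 = 168.
Quantity traded falls to 18. At q = 18 the demand price is (193 - 18)/7 = 25 and the supply price is (32 + 18)/8 = 6.25.
Deadweight loss = ½ · (25 - 6.25) · (88 - 18) = ½ · 18.75 · 70 = 656.25.

656.25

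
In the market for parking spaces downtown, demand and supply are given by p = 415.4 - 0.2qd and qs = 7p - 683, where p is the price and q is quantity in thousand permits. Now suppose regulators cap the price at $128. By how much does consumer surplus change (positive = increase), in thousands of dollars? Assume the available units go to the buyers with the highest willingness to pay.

Rearranging demand gives qd = 2077 - 5p. Setting quantity demanded equal to quantity supplied, 2077 - 5p = 7p - 683, gives p* = 230 and q* = 927.
Because the ceiling (128) lies below the market-clearing price, it is binding.
At p = 128: qd = 2077 - 5·128 = 1437 and qs = 7·128 - 683 = 213.
Consumer surplus without the control is ½ · (415.4 - 230) · 927 = 85932.9.
With the ceiling, 213 units are sold at 128 (assume they go to the highest-value buyers). The demand price at q = 213 is 372.8, so CS = ½ · [(415.4 - 128) + (372.8 - 128)] · 213 = 56679.3.
Change in consumer surplus = 56679.3 - 85932.9 = -29253.6.

-29253.6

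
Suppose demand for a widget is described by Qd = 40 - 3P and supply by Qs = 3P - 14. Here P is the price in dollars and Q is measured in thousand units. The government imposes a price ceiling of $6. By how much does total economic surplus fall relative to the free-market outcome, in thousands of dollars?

27

In a free market, 40 - 3P = 3P - 14 gives the equilibrium P* = 9, Q* = 13.
The ceiling of 6 is below the equilibrium price 9, so it binds.
At P = 6: Qd = 40 - 3·6 = 22 and Qs = 3·6 - 14 = 4.
Quantity traded falls to 4. At Q = 4 the demand price is (40 - 4)/3 = 12 and the supply price is (14 + 4)/3 = 6.
Deadweight loss = ½ · (12 - 6) · (13 - 4) = ½ · 6 · 9 = 27.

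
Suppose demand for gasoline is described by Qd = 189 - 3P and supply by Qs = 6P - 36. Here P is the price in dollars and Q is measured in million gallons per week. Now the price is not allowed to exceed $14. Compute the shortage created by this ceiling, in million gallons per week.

99

Equilibrium: 189 - 3P = 6P - 36, so 225 = 9P and P* = 25, Q* = 114.
Because the ceiling (14) lies below the market-clearing price, it is binding.
At P = 14: Qd = 189 - 3·14 = 147 and Qs = 6·14 - 36 = 48.
Shortage = Qd - Qs = 147 - 48 = 99.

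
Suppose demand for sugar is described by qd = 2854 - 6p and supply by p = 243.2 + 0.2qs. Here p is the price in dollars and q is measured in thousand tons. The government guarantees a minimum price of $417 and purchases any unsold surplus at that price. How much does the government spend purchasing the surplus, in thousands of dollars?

Rearranging supply gives qs = 5p - 1216. In a free market, 2854 - 6p = 5p - 1216 gives the equilibrium p* = 370, q* = 634.
Since 417 > 370, the floor is binding.
At p = 417: qd = 2854 - 6·417 = 352 and qs = 5·417 - 1216 = 869.
Surplus = qs - qd = 517.
Government expenditure = surplus × support price = 517 × 417 = 215589.

215589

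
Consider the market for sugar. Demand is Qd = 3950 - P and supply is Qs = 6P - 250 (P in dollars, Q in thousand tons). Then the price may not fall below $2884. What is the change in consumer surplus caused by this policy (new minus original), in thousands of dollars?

Without the control the market clears where 3950 - P = 6P - 250, i.e. P* = 600 and Q* = 3350.
Because the floor (2884) lies above the market-clearing price, it is binding.
At P = 2884: Qd = 3950 - 2884 = 1066 and Qs = 6·2884 - 250 = 17054.
Consumer surplus without the control is ½ · (3950 - 600) · 3350 = 5611250.
With the floor, consumers buy 1066 units at 2884, so CS = ½ · (3950 - 2884) · 1066 = 568178.
Change in consumer surplus = 568178 - 5611250 = -5043072.

-5043072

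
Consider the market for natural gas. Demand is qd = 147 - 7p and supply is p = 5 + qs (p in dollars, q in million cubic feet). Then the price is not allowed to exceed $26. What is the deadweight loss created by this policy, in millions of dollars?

Rearranging supply gives qs = p - 5. Without the control the market clears where 147 - 7p = p - 5, i.e. p* = 19 and q* = 14.
The ceiling of 26 is above the equilibrium price 19, so it is not binding; the market clears at p* = 19, q* = 14.
Since the control does not bind, no trades are prevented and deadweight loss is zero.

0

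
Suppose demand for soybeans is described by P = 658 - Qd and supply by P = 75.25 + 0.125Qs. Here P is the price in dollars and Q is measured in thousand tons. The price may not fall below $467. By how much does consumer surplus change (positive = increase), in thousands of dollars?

Rearranging demand gives Qd = 658 - P; rearranging supply gives Qs = 8P - 602. Equilibrium: 658 - P = 8P - 602, so 1260 = 9P and P* = 140, Q* = 518.
The floor of 467 is above the equilibrium price 140, so it binds.
At P = 467: Qd = 658 - 467 = 191 and Qs = 8·467 - 602 = 3134.
Consumer surplus without the control is ½ · (658 - 140) · 518 = 134162.
With the floor, consumers buy 191 units at 467, so CS = ½ · (658 - 467) · 191 = 18240.5.
Change in consumer surplus = 18240.5 - 134162 = -115921.5.

-115921.5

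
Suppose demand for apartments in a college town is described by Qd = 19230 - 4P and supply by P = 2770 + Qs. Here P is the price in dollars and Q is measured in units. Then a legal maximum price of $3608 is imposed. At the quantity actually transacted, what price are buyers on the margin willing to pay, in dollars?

Rearranging supply gives Qs = P - 2770. In a free market, 19230 - 4P = P - 2770 gives the equilibrium P* = 4400, Q* = 1630.
The ceiling of 3608 is below the equilibrium price 4400, so it binds.
At P = 3608: Qd = 19230 - 4·3608 = 4798 and Qs = 3608 - 2770 = 838.
Only 838 units reach the market. On the demand curve, the marginal buyer's willingness to pay at Q = 838 is (19230 - 838)/4 = 4598.

4598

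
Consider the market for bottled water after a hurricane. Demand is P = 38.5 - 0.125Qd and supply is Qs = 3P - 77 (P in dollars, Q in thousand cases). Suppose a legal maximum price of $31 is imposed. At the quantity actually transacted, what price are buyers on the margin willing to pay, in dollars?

36.5

Rearranging demand gives Qd = 308 - 8P. In a free market, 308 - 8P = 3P - 77 gives the equilibrium P* = 35, Q* = 28.
Since 31 < 35, the ceiling is binding.
At P = 31: Qd = 308 - 8·31 = 60 and Qs = 3·31 - 77 = 16.
Only 16 units reach the market. On the demand curve, the marginal buyer's willingness to pay at Q = 16 is (308 - 16)/8 = 36.5.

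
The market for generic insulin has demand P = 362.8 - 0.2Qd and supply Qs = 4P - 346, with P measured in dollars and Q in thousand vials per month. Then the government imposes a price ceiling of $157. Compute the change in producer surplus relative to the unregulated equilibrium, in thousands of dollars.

Rearranging demand gives Qd = 1814 - 5P. Without the control the market clears where 1814 - 5P = 4P - 346, i.e. P* = 240 and Q* = 614.
Since 157 < 240, the ceiling is binding.
At P = 157: Qd = 1814 - 5·157 = 1029 and Qs = 4·157 - 346 = 282.
Producer surplus without the control is ½ · (240 - 86.5) · 614 = 47124.5.
With the ceiling, producers sell 282 units at 157, so PS = ½ · (157 - 86.5) · 282 = 9940.5.
Change in producer surplus = 9940.5 - 47124.5 = -37184.

-37184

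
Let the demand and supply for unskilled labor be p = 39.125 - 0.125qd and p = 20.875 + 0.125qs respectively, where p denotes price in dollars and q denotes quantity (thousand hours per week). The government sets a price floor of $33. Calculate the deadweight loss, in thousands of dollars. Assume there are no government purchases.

72

Rearranging demand gives qd = 313 - 8p; rearranging supply gives qs = 8p - 167. Equilibrium: 313 - 8p = 8p - 167, so 480 = 16p and p* = 30, q* = 73.
Because the floor (33) lies above the market-clearing price, it is binding.
At p = 33: qd = 313 - 8·33 = 49 and qs = 8·33 - 167 = 97.
Quantity traded falls to 49. At q = 49 the demand price is (313 - 49)/8 = 33 and the supply price is (167 + 49)/8 = 27.
Deadweight loss = ½ · (33 - 27) · (73 - 49) = ½ · 6 · 24 = 72.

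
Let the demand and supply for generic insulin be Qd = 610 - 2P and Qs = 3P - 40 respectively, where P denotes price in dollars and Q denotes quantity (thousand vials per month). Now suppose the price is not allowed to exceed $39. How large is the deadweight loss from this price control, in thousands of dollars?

Setting quantity demanded equal to quantity supplied, 610 - 2P = 3P - 40, gives P* = 130 and Q* = 350.
The ceiling of 39 is below the equilibrium price 130, so it binds.
At P = 39: Qd = 610 - 2·39 = 532 and Qs = 3·39 - 40 = 77.
Quantity traded falls to 77. At Q = 77 the demand price is (610 - 77)/2 = 266.5 and the supply price is (40 + 77)/3 = 39.
Deadweight loss = ½ · (266.5 - 39) · (350 - 77) = ½ · 227.5 · 273 = 31053.75.

31053.75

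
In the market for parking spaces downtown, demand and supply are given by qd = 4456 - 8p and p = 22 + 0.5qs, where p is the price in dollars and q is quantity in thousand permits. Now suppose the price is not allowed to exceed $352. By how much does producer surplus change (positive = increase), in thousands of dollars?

-74284

Rearranging supply gives qs = 2p - 44. Setting quantity demanded equal to quantity supplied, 4456 - 8p = 2p - 44, gives p* = 450 and q* = 856.
Because the ceiling (352) lies below the market-clearing price, it is binding.
At p = 352: qd = 4456 - 8·352 = 1640 and qs = 2·352 - 44 = 660.
Producer surplus without the control is ½ · (450 - 22) · 856 = 183184.
With the ceiling, producers sell 660 units at 352, so PS = ½ · (352 - 22) · 660 = 108900.
Change in producer surplus = 108900 - 183184 = -74284.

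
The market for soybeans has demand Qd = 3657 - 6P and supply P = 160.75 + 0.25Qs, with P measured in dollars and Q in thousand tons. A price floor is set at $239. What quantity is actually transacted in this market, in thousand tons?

Rearranging supply gives Qs = 4P - 643. Equilibrium: 3657 - 6P = 4P - 643, so 4300 = 10P and P* = 430, Q* = 1077.
Since 239 is below P* = 430, the floor does not bind and the free-market outcome prevails.

1077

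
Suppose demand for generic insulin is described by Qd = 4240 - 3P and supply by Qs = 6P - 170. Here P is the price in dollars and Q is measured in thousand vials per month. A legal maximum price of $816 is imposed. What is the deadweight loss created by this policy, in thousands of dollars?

Without the control the market clears where 4240 - 3P = 6P - 170, i.e. P* = 490 and Q* = 2770.
Since 816 is above P* = 490, the ceiling does not bind and the free-market outcome prevails.
Since the control does not bind, no trades are prevented and deadweight loss is zero.

0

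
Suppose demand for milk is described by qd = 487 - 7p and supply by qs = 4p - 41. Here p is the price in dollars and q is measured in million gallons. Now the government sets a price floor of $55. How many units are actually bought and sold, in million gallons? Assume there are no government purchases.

102

Without the control the market clears where 487 - 7p = 4p - 41, i.e. p* = 48 and q* = 151.
Since 55 > 48, the floor is binding.
At p = 55: qd = 487 - 7·55 = 102 and qs = 4·55 - 41 = 179.
The quantity actually transacted is the short side, demand: 102.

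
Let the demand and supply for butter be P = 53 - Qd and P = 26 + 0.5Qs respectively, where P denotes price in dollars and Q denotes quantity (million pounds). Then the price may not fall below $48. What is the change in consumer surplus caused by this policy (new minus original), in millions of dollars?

-149.5

Rearranging demand gives Qd = 53 - P; rearranging supply gives Qs = 2P - 52. In a free market, 53 - P = 2P - 52 gives the equilibrium P* = 35, Q* = 18.
Because the floor (48) lies above the market-clearing price, it is binding.
At P = 48: Qd = 53 - 48 = 5 and Qs = 2·48 - 52 = 44.
Consumer surplus without the control is ½ · (53 - 35) · 18 = 162.
With the floor, consumers buy 5 units at 48, so CS = ½ · (53 - 48) · 5 = 12.5.
Change in consumer surplus = 12.5 - 162 = -149.5.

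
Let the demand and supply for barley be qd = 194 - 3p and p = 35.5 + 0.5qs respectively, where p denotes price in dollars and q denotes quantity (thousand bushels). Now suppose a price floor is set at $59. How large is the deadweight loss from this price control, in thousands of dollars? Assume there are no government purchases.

135

Rearranging supply gives qs = 2p - 71. Setting quantity demanded equal to quantity supplied, 194 - 3p = 2p - 71, gives p* = 53 and q* = 35.
The floor of 59 is above the equilibrium price 53, so it binds.
At p = 59: qd = 194 - 3·59 = 17 and qs = 2·59 - 71 = 47.
Quantity traded falls to 17. At q = 17 the demand price is (194 - 17)/3 = 59 and the supply price is (71 + 17)/2 = 44.
Deadweight loss = ½ · (59 - 44) · (35 - 17) = ½ · 15 · 18 = 135.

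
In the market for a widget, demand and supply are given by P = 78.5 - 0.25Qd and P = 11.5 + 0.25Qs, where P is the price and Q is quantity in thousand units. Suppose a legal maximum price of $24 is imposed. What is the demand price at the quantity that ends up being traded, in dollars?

Rearranging demand gives Qd = 314 - 4P; rearranging supply gives Qs = 4P - 46. Equilibrium: 314 - 4P = 4P - 46, so 360 = 8P and P* = 45, Q* = 134.
Since 24 < 45, the ceiling is binding.
At P = 24: Qd = 314 - 4·24 = 218 and Qs = 4·24 - 46 = 50.
Only 50 units reach the market. On the demand curve, the marginal buyer's willingness to pay at Q = 50 is (314 - 50)/4 = 66.

66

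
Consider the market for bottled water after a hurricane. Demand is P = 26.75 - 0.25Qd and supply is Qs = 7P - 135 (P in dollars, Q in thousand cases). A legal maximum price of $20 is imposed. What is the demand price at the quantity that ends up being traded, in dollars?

Rearranging demand gives Qd = 107 - 4P. Setting quantity demanded equal to quantity supplied, 107 - 4P = 7P - 135, gives P* = 22 and Q* = 19.
Because the ceiling (20) lies below the market-clearing price, it is binding.
At P = 20: Qd = 107 - 4·20 = 27 and Qs = 7·20 - 135 = 5.
Only 5 units reach the market. On the demand curve, the marginal buyer's willingness to pay at Q = 5 is (107 - 5)/4 = 25.5.

25.5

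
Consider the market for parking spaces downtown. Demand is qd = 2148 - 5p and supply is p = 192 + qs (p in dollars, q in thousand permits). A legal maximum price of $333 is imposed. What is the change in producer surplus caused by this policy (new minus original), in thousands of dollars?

-9661.5

Rearranging supply gives qs = p - 192. Setting quantity demanded equal to quantity supplied, 2148 - 5p = p - 192, gives p* = 390 and q* = 198.
Since 333 < 390, the ceiling is binding.
At p = 333: qd = 2148 - 5·333 = 483 and qs = 333 - 192 = 141.
Producer surplus without the control is ½ · (390 - 192) · 198 = 19602.
With the ceiling, producers sell 141 units at 333, so PS = ½ · (333 - 192) · 141 = 9940.5.
Change in producer surplus = 9940.5 - 19602 = -9661.5.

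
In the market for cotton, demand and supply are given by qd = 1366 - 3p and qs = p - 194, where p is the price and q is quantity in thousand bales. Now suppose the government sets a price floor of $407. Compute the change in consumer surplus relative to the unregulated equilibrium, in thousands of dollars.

-2898.5

Setting quantity demanded equal to quantity supplied, 1366 - 3p = p - 194, gives p* = 390 and q* = 196.
Since 407 > 390, the floor is binding.
At p = 407: qd = 1366 - 3·407 = 145 and qs = 407 - 194 = 213.
Consumer surplus without the control is ½ · (1366/3 - 390) · 196 = 19208/3.
With the floor, consumers buy 145 units at 407, so CS = ½ · (1366/3 - 407) · 145 = 21025/6.
Change in consumer surplus = 21025/6 - 19208/3 = -2898.5.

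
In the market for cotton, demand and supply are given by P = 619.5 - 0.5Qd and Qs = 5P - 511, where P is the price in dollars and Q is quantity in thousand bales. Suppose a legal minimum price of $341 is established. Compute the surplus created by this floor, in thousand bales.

637

Rearranging demand gives Qd = 1239 - 2P. In a free market, 1239 - 2P = 5P - 511 gives the equilibrium P* = 250, Q* = 739.
Because the floor (341) lies above the market-clearing price, it is binding.
At P = 341: Qd = 1239 - 2·341 = 557 and Qs = 5·341 - 511 = 1194.
Surplus = Qs - Qd = 1194 - 557 = 637.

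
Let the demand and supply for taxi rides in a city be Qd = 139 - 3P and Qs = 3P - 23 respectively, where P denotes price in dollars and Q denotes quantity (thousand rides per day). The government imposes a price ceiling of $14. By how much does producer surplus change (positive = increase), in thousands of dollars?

Without the control the market clears where 139 - 3P = 3P - 23, i.e. P* = 27 and Q* = 58.
Since 14 < 27, the ceiling is binding.
At P = 14: Qd = 139 - 3·14 = 97 and Qs = 3·14 - 23 = 19.
Producer surplus without the control is ½ · (27 - 23/3) · 58 = 1682/3.
With the ceiling, producers sell 19 units at 14, so PS = ½ · (14 - 23/3) · 19 = 361/6.
Change in producer surplus = 361/6 - 1682/3 = -500.5.

-500.5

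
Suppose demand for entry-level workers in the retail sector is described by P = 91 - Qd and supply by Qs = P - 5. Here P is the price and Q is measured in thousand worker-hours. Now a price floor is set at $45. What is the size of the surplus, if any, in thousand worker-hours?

Rearranging demand gives Qd = 91 - P. Equilibrium: 91 - P = P - 5, so 96 = 2P and P* = 48, Q* = 43.
Since 45 is below P* = 48, the floor does not bind and the free-market outcome prevails.
Since the control does not bind, there is no surplus.

0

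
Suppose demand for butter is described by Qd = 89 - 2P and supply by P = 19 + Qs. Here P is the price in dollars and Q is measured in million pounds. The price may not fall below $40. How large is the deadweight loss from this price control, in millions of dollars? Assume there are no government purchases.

Rearranging supply gives Qs = P - 19. Setting quantity demanded equal to quantity supplied, 89 - 2P = P - 19, gives P* = 36 and Q* = 17.
The floor of 40 is above the equilibrium price 36, so it binds.
At P = 40: Qd = 89 - 2·40 = 9 and Qs = 40 - 19 = 21.
Quantity traded falls to 9. At Q = 9 the demand price is (89 - 9)/2 = 40 and the supply price is 19 + 9 = 28.
Deadweight loss = ½ · (40 - 28) · (17 - 9) = ½ · 12 · 8 = 48.

48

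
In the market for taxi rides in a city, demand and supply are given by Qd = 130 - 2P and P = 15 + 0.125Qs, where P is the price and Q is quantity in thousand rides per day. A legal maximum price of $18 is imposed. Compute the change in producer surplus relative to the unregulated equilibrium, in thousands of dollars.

-364

Rearranging supply gives Qs = 8P - 120. Without the control the market clears where 130 - 2P = 8P - 120, i.e. P* = 25 and Q* = 80.
Since 18 < 25, the ceiling is binding.
At P = 18: Qd = 130 - 2·18 = 94 and Qs = 8·18 - 120 = 24.
Producer surplus without the control is ½ · (25 - 15) · 80 = 400.
With the ceiling, producers sell 24 units at 18, so PS = ½ · (18 - 15) · 24 = 36.
Change in producer surplus = 36 - 400 = -364.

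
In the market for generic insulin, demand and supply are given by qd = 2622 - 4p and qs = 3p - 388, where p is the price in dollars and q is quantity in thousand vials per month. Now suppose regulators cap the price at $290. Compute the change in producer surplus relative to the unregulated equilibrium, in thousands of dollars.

In a free market, 2622 - 4p = 3p - 388 gives the equilibrium p* = 430, q* = 902.
Because the ceiling (290) lies below the market-clearing price, it is binding.
At p = 290: qd = 2622 - 4·290 = 1462 and qs = 3·290 - 388 = 482.
Producer surplus without the control is ½ · (430 - 388/3) · 902 = 406802/3.
With the ceiling, producers sell 482 units at 290, so PS = ½ · (290 - 388/3) · 482 = 116162/3.
Change in producer surplus = 116162/3 - 406802/3 = -96880.

-96880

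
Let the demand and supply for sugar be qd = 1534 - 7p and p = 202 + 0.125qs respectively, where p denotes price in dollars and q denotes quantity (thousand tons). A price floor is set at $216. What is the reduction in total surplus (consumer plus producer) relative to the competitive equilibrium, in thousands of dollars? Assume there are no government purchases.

236.25

Rearranging supply gives qs = 8p - 1616. In a free market, 1534 - 7p = 8p - 1616 gives the equilibrium p* = 210, q* = 64.
The floor of 216 is above the equilibrium price 210, so it binds.
At p = 216: qd = 1534 - 7·216 = 22 and qs = 8·216 - 1616 = 112.
Quantity traded falls to 22. At q = 22 the demand price is (1534 - 22)/7 = 216 and the supply price is (1616 + 22)/8 = 204.75.
Deadweight loss = ½ · (216 - 204.75) · (64 - 22) = ½ · 11.25 · 42 = 236.25.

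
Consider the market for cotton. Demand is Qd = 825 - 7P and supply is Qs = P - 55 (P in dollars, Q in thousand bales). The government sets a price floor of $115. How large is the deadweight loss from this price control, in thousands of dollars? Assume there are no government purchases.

Setting quantity demanded equal to quantity supplied, 825 - 7P = P - 55, gives P* = 110 and Q* = 55.
The floor of 115 is above the equilibrium price 110, so it binds.
At P = 115: Qd = 825 - 7·115 = 20 and Qs = 115 - 55 = 60.
Quantity traded falls to 20. At Q = 20 the demand price is (825 - 20)/7 = 115 and the supply price is 55 + 20 = 75.
Deadweight loss = ½ · (115 - 75) · (55 - 20) = ½ · 40 · 35 = 700.

700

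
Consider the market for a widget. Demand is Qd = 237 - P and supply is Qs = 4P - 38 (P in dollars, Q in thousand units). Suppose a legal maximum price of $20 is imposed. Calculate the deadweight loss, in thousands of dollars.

Without the control the market clears where 237 - P = 4P - 38, i.e. P* = 55 and Q* = 182.
Because the ceiling (20) lies below the market-clearing price, it is binding.
At P = 20: Qd = 237 - 20 = 217 and Qs = 4·20 - 38 = 42.
Quantity traded falls to 42. At Q = 42 the demand price is 237 - 42 = 195 and the supply price is (38 + 42)/4 = 20.
Deadweight loss = ½ · (195 - 20) · (182 - 42) = ½ · 175 · 140 = 12250.

12250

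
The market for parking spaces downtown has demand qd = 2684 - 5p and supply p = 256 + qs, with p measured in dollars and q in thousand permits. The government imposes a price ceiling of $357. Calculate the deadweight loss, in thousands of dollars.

10613.4

Rearranging supply gives qs = p - 256. Setting quantity demanded equal to quantity supplied, 2684 - 5p = p - 256, gives p* = 490 and q* = 234.
The ceiling of 357 is below the equilibrium price 490, so it binds.
At p = 357: qd = 2684 - 5·357 = 899 and qs = 357 - 256 = 101.
Quantity traded falls to 101. At q = 101 the demand price is (2684 - 101)/5 = 516.6 and the supply price is 256 + 101 = 357.
Deadweight loss = ½ · (516.6 - 357) · (234 - 101) = ½ · 159.6 · 133 = 10613.4.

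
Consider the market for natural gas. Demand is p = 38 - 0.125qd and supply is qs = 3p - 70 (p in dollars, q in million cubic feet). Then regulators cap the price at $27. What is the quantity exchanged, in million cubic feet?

Rearranging demand gives qd = 304 - 8p. In a free market, 304 - 8p = 3p - 70 gives the equilibrium p* = 34, q* = 32.
Since 27 < 34, the ceiling is binding.
At p = 27: qd = 304 - 8·27 = 88 and qs = 3·27 - 70 = 11.
The quantity actually transacted is the short side, supply: 11.

11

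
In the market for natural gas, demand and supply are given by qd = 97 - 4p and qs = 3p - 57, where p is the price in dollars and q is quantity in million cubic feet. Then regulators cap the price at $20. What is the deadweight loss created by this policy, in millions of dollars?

10.5

Equilibrium: 97 - 4p = 3p - 57, so 154 = 7p and p* = 22, q* = 9.
The ceiling of 20 is below the equilibrium price 22, so it binds.
At p = 20: qd = 97 - 4·20 = 17 and qs = 3·20 - 57 = 3.
Quantity traded falls to 3. At q = 3 the demand price is (97 - 3)/4 = 23.5 and the supply price is (57 + 3)/3 = 20.
Deadweight loss = ½ · (23.5 - 20) · (9 - 3) = ½ · 3.5 · 6 = 10.5.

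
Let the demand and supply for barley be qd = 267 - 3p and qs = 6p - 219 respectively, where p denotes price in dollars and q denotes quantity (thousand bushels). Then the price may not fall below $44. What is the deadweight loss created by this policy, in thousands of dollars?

Setting quantity demanded equal to quantity supplied, 267 - 3p = 6p - 219, gives p* = 54 and q* = 105.
Since 44 is below p* = 54, the floor does not bind and the free-market outcome prevails.
Since the control does not bind, no trades are prevented and deadweight loss is zero.

0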